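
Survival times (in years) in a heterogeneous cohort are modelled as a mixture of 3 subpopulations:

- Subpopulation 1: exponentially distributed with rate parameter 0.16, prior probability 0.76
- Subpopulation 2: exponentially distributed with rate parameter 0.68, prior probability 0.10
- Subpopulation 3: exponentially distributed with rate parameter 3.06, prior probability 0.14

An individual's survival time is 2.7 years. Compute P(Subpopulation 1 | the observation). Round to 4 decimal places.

P(component k | x) = P(Z=k)·f_k(x) / marginal(x), where marginal(x) = Σ_j P(Z=j)·f_j(x).
Component likelihoods at x = 2.7 years:
  p_1 = 0.103874
  p_2 = 0.108429
  p_3 = 0.000789915
Unnormalised posteriors:
  P(Z=1)·p_1 = 0.76 × 0.103874 = 0.0789439
  P(Z=2)·p_2 = 0.10 × 0.108429 = 0.0108429
  P(Z=3)·p_3 = 0.14 × 0.000789915 = 0.000110588
Normaliser: 0.0789439 + 0.0108429 + 0.000110588 = 0.0898973
So the posterior for Subpopulation 1 is 0.0789439 / 0.0898973 ≈ 0.8782.

0.8782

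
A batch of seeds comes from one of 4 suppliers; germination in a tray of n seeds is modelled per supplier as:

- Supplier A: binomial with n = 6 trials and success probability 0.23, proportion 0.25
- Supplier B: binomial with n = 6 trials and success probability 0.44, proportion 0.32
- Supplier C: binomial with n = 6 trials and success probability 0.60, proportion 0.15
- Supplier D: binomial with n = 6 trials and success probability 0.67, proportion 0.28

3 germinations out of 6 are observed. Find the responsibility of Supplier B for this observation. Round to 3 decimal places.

0.425

Posterior ∝ prior × likelihood, so P(k | x) ∝ P(Z=k) f_k(x); normalise over all components.
Component likelihoods at x = 3 germinations out of 6:
  f_A = C(6,3)·0.23^3·0.77^3 = 20·0.012167·0.456533 = 0.111093
  f_B = C(6,3)·0.44^3·0.56^3 = 20·0.085184·0.175616 = 0.299193
  f_C = C(6,3)·0.60^3·0.40^3 = 20·0.216·0.064 = 0.27648
  f_D = C(6,3)·0.67^3·0.33^3 = 20·0.300763·0.035937 = 0.21617
Prior × likelihood for each component:
  P(Z=A)·f_A = 0.25 × 0.111093 = 0.0277732
  P(Z=B)·f_B = 0.32 × 0.299193 = 0.0957419
  P(Z=C)·f_C = 0.15 × 0.27648 = 0.041472
  P(Z=D)·f_D = 0.28 × 0.21617 = 0.0605277
Normaliser: 0.0277732 + 0.0957419 + 0.041472 + 0.0605277 = 0.225515
Responsibility of Supplier B: 0.0957419 / 0.225515 ≈ 0.425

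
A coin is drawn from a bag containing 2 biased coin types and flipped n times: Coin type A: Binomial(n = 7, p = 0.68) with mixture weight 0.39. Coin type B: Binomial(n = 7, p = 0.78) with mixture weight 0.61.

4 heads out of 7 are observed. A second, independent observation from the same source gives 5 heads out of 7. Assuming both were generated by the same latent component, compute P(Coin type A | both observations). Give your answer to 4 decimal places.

0.5477

By Bayes' theorem, P(k | x) = w_k f_k(x) / Σ_j w_j f_j(x).
Since both observations come from the same component, the likelihood for component k is f_k(x₁)·f_k(x₂).
  f_A = [C(7,4)·0.68^4·0.32^3 = 35·0.213814·0.032768 = 0.245219] × [0.312654] = 0.0766686
  f_B = [C(7,4)·0.78^4·0.22^3 = 35·0.370151·0.010648 = 0.137948] × [0.293452] = 0.0404811
Unnormalised posteriors:
  w_A·f_A = 0.39 × 0.0766686 = 0.0299007
  w_B·f_B = 0.61 × 0.0404811 = 0.0246935
Denominator: 0.0299007 + 0.0246935 = 0.0545942
P(Coin type A | x₁, x₂) ≈ 0.5477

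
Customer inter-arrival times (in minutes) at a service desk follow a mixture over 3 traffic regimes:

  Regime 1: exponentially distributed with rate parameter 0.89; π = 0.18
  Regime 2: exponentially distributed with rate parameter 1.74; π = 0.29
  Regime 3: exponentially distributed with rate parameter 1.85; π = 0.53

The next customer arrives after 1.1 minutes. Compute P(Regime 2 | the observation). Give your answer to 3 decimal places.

0.283

The responsibility of component k is π_k f_k(x) divided by Σ_j π_j f_j(x).
Component likelihoods at x = 1.1 minutes:
  f_1 = 0.89·e^(−0.89·1.1) = 0.89·e^(−0.9790) = 0.334361
  f_2 = 1.74·e^(−1.74·1.1) = 1.74·e^(−1.9140) = 0.256631
  f_3 = 1.85·e^(−1.85·1.1) = 1.85·e^(−2.0350) = 0.241759
Prior × likelihood for each component:
  π_1·f_1 = 0.18 × 0.334361 = 0.060185
  π_2·f_2 = 0.29 × 0.256631 = 0.0744231
  π_3·f_3 = 0.53 × 0.241759 = 0.128132
Marginal: 0.060185 + 0.0744231 + 0.128132 = 0.26274
P(Regime 2 | x) ≈ 0.283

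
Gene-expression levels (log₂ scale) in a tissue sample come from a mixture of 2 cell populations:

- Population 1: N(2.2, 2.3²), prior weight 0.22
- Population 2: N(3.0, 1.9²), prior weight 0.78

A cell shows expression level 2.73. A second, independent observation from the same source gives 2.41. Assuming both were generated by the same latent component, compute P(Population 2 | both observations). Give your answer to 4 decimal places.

By Bayes' theorem, P(k | x) = π_k f_k(x) / Σ_j π_j f_j(x).
Since both observations come from the same component, the likelihood for component k is f_k(x₁)·f_k(x₂).
  p_1 = [0.168909] × [0.172732] = 0.0291759
  p_2 = [0.20786] × [0.200086] = 0.04159
Weight by the priors:
  π_1·p_1 = 0.22 × 0.0291759 = 0.00641869
  π_2·p_2 = 0.78 × 0.04159 = 0.0324402
Marginal: 0.00641869 + 0.0324402 = 0.0388589
P(Population 2 | data) = 0.0324402 / 0.0388589 ≈ 0.8348

0.8348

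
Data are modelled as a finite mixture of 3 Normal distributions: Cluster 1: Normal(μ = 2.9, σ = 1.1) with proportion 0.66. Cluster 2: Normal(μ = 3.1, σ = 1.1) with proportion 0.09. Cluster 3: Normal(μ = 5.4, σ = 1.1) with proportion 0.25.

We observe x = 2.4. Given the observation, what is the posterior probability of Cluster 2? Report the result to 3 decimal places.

0.109

The responsibility of component k is π_k f_k(x) divided by Σ_j π_j f_j(x).
Normal densities:
  p_1 = (1/(1.1·√(2π)))·exp(−(2.4−2.9)²/(2·1.1²)) = 0.362675·exp(-0.10331) = 0.327079
  p_2 = (1/(1.1·√(2π)))·exp(−(2.4−3.1)²/(2·1.1²)) = 0.362675·exp(-0.20248) = 0.296198
  p_3 = (1/(1.1·√(2π)))·exp(−(2.4−5.4)²/(2·1.1²)) = 0.362675·exp(-3.71901) = 0.00879777
Multiply by the mixture weights:
  π_1·p_1 = 0.66 × 0.327079 = 0.215872
  π_2·p_2 = 0.09 × 0.296198 = 0.0266578
  π_3·p_3 = 0.25 × 0.00879777 = 0.00219944
Denominator: 0.215872 + 0.0266578 + 0.00219944 = 0.244729
So the posterior for Cluster 2 is 0.0266578 / 0.244729 ≈ 0.109.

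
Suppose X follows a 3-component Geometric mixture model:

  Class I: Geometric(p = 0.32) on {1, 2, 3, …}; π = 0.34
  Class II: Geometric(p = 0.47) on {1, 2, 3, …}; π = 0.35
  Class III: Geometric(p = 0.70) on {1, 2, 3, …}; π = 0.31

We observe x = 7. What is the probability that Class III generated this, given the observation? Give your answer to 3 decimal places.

Apply Bayes' rule: the posterior for each component is proportional to its prior times its likelihood at x.
Geometric probabilities:
  L_I = 0.32·(1−0.32)^6 = 0.32·0.0988675 = 0.0316376
  L_II = 0.47·(1−0.47)^6 = 0.47·0.0221644 = 0.0104172
  L_III = 0.70·(1−0.70)^6 = 0.70·0.000729 = 0.0005103
Multiply by the mixture weights:
  π_I·L_I = 0.34 × 0.0316376 = 0.0107568
  π_II·L_II = 0.35 × 0.0104172 = 0.00364604
  π_III·L_III = 0.31 × 0.0005103 = 0.000158193
Evidence: 0.0107568 + 0.00364604 + 0.000158193 = 0.014561
P(Class III | 7) ≈ 0.011

0.011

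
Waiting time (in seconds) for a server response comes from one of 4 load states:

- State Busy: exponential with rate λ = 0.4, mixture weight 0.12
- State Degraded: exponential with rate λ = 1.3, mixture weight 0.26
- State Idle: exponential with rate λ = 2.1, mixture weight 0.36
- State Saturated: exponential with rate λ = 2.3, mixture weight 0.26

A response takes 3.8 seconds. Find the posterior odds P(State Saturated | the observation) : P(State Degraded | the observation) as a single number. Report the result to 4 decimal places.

0.0396

Posterior odds = (π_i f_i(x)) / (π_j f_j(x)); the normalising sum cancels.
Evaluate each component's likelihood at the observed value:
  p_Busy = 0.0874848
  p_Degraded = 0.00930098
  p_Idle = 0.000718703
  p_Saturated = 0.000368124
9.57122e-05 / 0.00241825 ≈ 0.0396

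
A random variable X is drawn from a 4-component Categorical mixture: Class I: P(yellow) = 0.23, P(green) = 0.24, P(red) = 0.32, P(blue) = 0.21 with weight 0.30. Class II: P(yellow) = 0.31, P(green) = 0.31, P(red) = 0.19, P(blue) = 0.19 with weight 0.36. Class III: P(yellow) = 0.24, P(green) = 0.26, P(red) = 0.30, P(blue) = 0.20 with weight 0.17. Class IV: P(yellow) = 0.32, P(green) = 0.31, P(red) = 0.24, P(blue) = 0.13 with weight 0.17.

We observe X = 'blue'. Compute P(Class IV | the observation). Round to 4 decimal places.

0.1179

By Bayes' theorem, P(k | x) = π_k f_k(x) / Σ_j π_j f_j(x).
Evaluate each component's likelihood at the observed value:
  p_I = 0.21
  p_II = 0.19
  p_III = 0.2
  p_IV = 0.13
Prior × likelihood for each component:
  π_I·p_I = 0.30 × 0.21 = 0.063
  π_II·p_II = 0.36 × 0.19 = 0.0684
  π_III·p_III = 0.17 × 0.2 = 0.034
  π_IV·p_IV = 0.17 × 0.13 = 0.0221
Marginal: 0.063 + 0.0684 + 0.034 + 0.0221 = 0.1875
So the posterior for Class IV is 0.0221 / 0.1875 ≈ 0.1179.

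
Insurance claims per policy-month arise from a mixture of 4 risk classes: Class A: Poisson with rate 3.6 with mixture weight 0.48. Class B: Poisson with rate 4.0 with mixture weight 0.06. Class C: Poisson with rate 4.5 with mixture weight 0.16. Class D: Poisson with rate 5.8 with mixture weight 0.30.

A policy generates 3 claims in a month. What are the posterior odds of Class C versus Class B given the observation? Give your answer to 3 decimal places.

The posterior odds equal the prior odds times the likelihood ratio: (P(Z=i)/P(Z=j))·(f_i(x)/f_j(x)).
Poisson probabilities:
  L_A = e^(−3.6)·3.6^3/3! = 0.212469
  L_B = e^(−4.0)·4.0^3/3! = 0.195367
  L_C = e^(−4.5)·4.5^3/3! = 0.168718
  L_D = e^(−5.8)·5.8^3/3! = 0.098452
Posterior odds = (P(Z=C)·L_C) / (P(Z=B)·L_B) = (0.16·0.168718) / (0.06·0.195367) = 0.0269949 / 0.011722 ≈ 2.303

2.303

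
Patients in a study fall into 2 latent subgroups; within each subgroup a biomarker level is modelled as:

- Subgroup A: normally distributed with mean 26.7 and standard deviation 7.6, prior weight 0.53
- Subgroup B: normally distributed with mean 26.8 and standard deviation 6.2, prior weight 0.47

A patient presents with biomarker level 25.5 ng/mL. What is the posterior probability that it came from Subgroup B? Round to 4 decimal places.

Apply Bayes' rule: the posterior for each component is proportional to its prior times its likelihood at x.
Evaluate each component's likelihood at the observed value:
  p_A = 0.0518421
  p_B = 0.0629465
Multiply by the mixture weights:
  π_A·p_A = 0.53 × 0.0518421 = 0.0274763
  π_B·p_B = 0.47 × 0.0629465 = 0.0295849
Sum: 0.0274763 + 0.0295849 = 0.0570612
So the posterior for Subgroup B is 0.0295849 / 0.0570612 ≈ 0.5185.

0.5185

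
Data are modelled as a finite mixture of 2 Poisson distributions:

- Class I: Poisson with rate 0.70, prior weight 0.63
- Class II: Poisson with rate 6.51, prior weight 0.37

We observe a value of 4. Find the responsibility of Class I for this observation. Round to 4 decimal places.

0.0706

Posterior ∝ prior × likelihood, so P(k | x) ∝ w_k f_k(x); normalise over all components.
Poisson probabilities:
  L_I = e^(−0.70)·0.70^4/4! = 0.00496792
  L_II = e^(−6.51)·6.51^4/4! = 0.111392
Unnormalised posteriors:
  w_I·L_I = 0.63 × 0.00496792 = 0.00312979
  w_II·L_II = 0.37 × 0.111392 = 0.0412152
Normaliser: 0.00312979 + 0.0412152 = 0.044345
P(Class I | 4) ≈ 0.0706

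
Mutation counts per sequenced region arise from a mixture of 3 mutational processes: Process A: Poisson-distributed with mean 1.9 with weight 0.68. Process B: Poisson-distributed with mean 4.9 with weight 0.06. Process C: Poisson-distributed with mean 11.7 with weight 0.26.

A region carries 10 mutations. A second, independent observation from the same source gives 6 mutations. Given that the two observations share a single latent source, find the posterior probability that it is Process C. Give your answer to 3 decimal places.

0.857

P(component k | x) = P(Z=k)·f_k(x) / marginal(x), where marginal(x) = Σ_j P(Z=j)·f_j(x).
Since both observations come from the same component, the likelihood for component k is f_k(x₁)·f_k(x₂).
  f_A = [e^(−1.9)·1.9^10/10! = 2.52705e-05] × [0.00977304] = 2.46969e-07
  f_B = [e^(−4.9)·4.9^10/10! = 0.016374] × [0.143153] = 0.00234399
  f_C = [e^(−11.7)·11.7^10/10! = 0.109863] × [0.0295486] = 0.00324629
Multiply by the mixture weights:
  P(Z=A)·f_A = 0.68 × 2.46969e-07 = 1.67939e-07
  P(Z=B)·f_B = 0.06 × 0.00234399 = 0.000140639
  P(Z=C)·f_C = 0.26 × 0.00324629 = 0.000844036
Normaliser: 1.67939e-07 + 0.000140639 + 0.000844036 = 0.000984843
P(Process C | x₁, x₂) ≈ 0.857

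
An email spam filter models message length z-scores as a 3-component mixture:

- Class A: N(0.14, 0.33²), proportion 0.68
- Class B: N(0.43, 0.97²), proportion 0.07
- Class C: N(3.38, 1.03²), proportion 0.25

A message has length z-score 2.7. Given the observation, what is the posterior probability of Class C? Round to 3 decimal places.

Apply Bayes' rule: the posterior for each component is proportional to its prior times its likelihood at x.
Evaluate each component's likelihood at the observed value:
  p_A = 1.0339e-13
  p_B = 0.0266022
  p_C = 0.311478
Weight by the priors:
  w_A·p_A = 0.68 × 1.0339e-13 = 7.03053e-14
  w_B·p_B = 0.07 × 0.0266022 = 0.00186215
  w_C·p_C = 0.25 × 0.311478 = 0.0778696
Denominator: 7.03053e-14 + 0.00186215 + 0.0778696 = 0.0797317
Responsibility of Class C: 0.0778696 / 0.0797317 ≈ 0.977

0.977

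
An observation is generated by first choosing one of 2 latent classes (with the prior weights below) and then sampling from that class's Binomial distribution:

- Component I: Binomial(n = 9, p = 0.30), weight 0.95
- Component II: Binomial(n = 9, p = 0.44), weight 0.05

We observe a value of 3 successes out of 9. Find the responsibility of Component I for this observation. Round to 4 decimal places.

P(component k | x) = P(Z=k)·f_k(x) / marginal(x), where marginal(x) = Σ_j P(Z=j)·f_j(x).
Evaluate each component's likelihood at the observed value:
  L_I = C(9,3)·0.30^3·0.70^6 = 84·0.027·0.117649 = 0.266828
  L_II = C(9,3)·0.44^3·0.56^6 = 84·0.085184·0.030841 = 0.220681
Weight by the priors:
  P(Z=I)·L_I = 0.95 × 0.266828 = 0.253487
  P(Z=II)·L_II = 0.05 × 0.220681 = 0.0110341
Normaliser: 0.253487 + 0.0110341 = 0.264521
Responsibility of Component I: 0.253487 / 0.264521 ≈ 0.9583

0.9583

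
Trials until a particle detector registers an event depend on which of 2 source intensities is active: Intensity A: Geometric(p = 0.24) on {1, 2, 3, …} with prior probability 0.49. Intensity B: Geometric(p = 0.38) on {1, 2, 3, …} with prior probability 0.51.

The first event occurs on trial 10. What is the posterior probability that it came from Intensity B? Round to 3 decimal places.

P(component k | x) = P(Z=k)·f_k(x) / marginal(x), where marginal(x) = Σ_j P(Z=j)·f_j(x).
Evaluate each component's likelihood at the observed value:
  f_A = 0.0203018
  f_B = 0.00514409
Weight by the priors:
  P(Z=A)·f_A = 0.49 × 0.0203018 = 0.00994786
  P(Z=B)·f_B = 0.51 × 0.00514409 = 0.00262349
Evidence: 0.00994786 + 0.00262349 = 0.0125713
P(Intensity B | 10) ≈ 0.209

0.209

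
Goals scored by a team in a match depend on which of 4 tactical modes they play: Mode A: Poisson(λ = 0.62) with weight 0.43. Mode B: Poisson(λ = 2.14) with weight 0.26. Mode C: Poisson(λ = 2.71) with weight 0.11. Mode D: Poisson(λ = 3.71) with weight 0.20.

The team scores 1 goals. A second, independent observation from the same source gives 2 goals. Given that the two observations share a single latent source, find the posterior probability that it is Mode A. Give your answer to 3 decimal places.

0.367

The responsibility of component k is π_k f_k(x) divided by Σ_j π_j f_j(x).
Since both observations come from the same component, the likelihood for component k is f_k(x₁)·f_k(x₂).
  f_A = [e^(−0.62)·0.62^1/1! = 0.333526] × [0.103393] = 0.0344842
  f_B = [e^(−2.14)·2.14^1/1! = 0.251781] × [0.269406] = 0.0678314
  f_C = [e^(−2.71)·2.71^1/1! = 0.180315] × [0.244326] = 0.0440557
  f_D = [e^(−3.71)·3.71^1/1! = 0.0908116] × [0.168456] = 0.0152977
Unnormalised posteriors:
  π_A·f_A = 0.43 × 0.0344842 = 0.0148282
  π_B·f_B = 0.26 × 0.0678314 = 0.0176362
  π_C·f_C = 0.11 × 0.0440557 = 0.00484612
  π_D·f_D = 0.20 × 0.0152977 = 0.00305954
Sum: 0.0148282 + 0.0176362 + 0.00484612 + 0.00305954 = 0.04037
P(Mode A | x₁, x₂) ≈ 0.367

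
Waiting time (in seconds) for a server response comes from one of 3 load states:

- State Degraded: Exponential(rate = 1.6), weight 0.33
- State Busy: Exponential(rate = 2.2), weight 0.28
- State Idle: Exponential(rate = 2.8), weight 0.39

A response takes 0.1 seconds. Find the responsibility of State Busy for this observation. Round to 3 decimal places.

By Bayes' theorem, P(k | x) = π_k f_k(x) / Σ_j π_j f_j(x).
Exponential densities:
  f_Degraded = 1.6·e^(−1.6·0.1) = 1.6·e^(−0.1600) = 1.36343
  f_Busy = 2.2·e^(−2.2·0.1) = 2.2·e^(−0.2200) = 1.76554
  f_Idle = 2.8·e^(−2.8·0.1) = 2.8·e^(−0.2800) = 2.11619
Multiply by the mixture weights:
  π_Degraded·f_Degraded = 0.33 × 1.36343 = 0.449932
  π_Busy·f_Busy = 0.28 × 1.76554 = 0.494352
  π_Idle·f_Idle = 0.39 × 2.11619 = 0.825316
Denominator: 0.449932 + 0.494352 + 0.825316 = 1.7696
P(State Busy | 0.1 seconds) ≈ 0.279

0.279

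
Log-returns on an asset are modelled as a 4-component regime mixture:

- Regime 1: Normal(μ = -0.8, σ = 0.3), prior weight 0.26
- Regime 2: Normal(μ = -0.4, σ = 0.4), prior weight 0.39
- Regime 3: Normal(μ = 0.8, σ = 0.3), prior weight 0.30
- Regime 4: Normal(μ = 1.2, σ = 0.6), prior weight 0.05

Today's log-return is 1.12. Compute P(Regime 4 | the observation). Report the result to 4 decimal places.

0.1272

By Bayes' theorem, P(k | x) = π_k f_k(x) / Σ_j π_j f_j(x).
Evaluate each component's likelihood at the observed value:
  p_1 = (1/(0.3·√(2π)))·exp(−(1.12−-0.8)²/(2·0.3²)) = 1.329808·exp(-20.48000) = 1.69605e-09
  p_2 = (1/(0.4·√(2π)))·exp(−(1.12−-0.4)²/(2·0.4²)) = 0.997356·exp(-7.22000) = 0.000729867
  p_3 = (1/(0.3·√(2π)))·exp(−(1.12−0.8)²/(2·0.3²)) = 1.329808·exp(-0.56889) = 0.752876
  p_4 = (1/(0.6·√(2π)))·exp(−(1.12−1.2)²/(2·0.6²)) = 0.664904·exp(-0.00889) = 0.65902
Multiply by the mixture weights:
  π_1·p_1 = 0.26 × 1.69605e-09 = 4.40972e-10
  π_2·p_2 = 0.39 × 0.000729867 = 0.000284648
  π_3·p_3 = 0.30 × 0.752876 = 0.225863
  π_4·p_4 = 0.05 × 0.65902 = 0.032951
Normaliser: 4.40972e-10 + 0.000284648 + 0.225863 + 0.032951 = 0.259098
So the posterior for Regime 4 is 0.032951 / 0.259098 ≈ 0.1272.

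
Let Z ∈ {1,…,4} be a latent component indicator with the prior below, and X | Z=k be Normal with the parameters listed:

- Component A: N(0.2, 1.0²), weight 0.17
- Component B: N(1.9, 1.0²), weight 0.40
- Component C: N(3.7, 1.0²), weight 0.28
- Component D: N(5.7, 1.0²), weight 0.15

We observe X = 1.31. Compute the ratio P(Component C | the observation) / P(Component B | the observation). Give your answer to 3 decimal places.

The posterior odds equal the prior odds times the likelihood ratio: (π_i/π_j)·(f_i(x)/f_j(x)).
Normal densities:
  p_A = (1/(1.0·√(2π)))·exp(−(1.31−0.2)²/(2·1.0²)) = 0.398942·exp(-0.61605) = 0.215458
  p_B = (1/(1.0·√(2π)))·exp(−(1.31−1.9)²/(2·1.0²)) = 0.398942·exp(-0.17405) = 0.335213
  p_C = (1/(1.0·√(2π)))·exp(−(1.31−3.7)²/(2·1.0²)) = 0.398942·exp(-2.85605) = 0.0229374
  p_D = (1/(1.0·√(2π)))·exp(−(1.31−5.7)²/(2·1.0²)) = 0.398942·exp(-9.63605) = 2.60631e-05
0.00642246 / 0.134085 ≈ 0.048

0.048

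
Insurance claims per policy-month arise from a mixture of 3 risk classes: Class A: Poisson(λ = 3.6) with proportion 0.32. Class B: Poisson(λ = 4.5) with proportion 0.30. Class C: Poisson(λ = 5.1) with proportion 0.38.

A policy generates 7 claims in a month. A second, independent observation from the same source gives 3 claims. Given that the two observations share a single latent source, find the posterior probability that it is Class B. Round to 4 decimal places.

0.3304

Apply Bayes' rule: the posterior for each component is proportional to its prior times its likelihood at x.
Since both observations come from the same component, the likelihood for component k is f_k(x₁)·f_k(x₂).
  p_A = [e^(−3.6)·3.6^7/7! = 0.0424841] × [0.212469] = 0.00902657
  p_B = [e^(−4.5)·4.5^7/7! = 0.0823629] × [0.168718] = 0.0138961
  p_C = [e^(−5.1)·5.1^7/7! = 0.108557] × [0.13479] = 0.0146324
Multiply by the mixture weights:
  P(Z=A)·p_A = 0.32 × 0.00902657 = 0.0028885
  P(Z=B)·p_B = 0.30 × 0.0138961 = 0.00416883
  P(Z=C)·p_C = 0.38 × 0.0146324 = 0.00556032
Sum: 0.0028885 + 0.00416883 + 0.00556032 = 0.0126177
P(Class B | x) ≈ 0.3304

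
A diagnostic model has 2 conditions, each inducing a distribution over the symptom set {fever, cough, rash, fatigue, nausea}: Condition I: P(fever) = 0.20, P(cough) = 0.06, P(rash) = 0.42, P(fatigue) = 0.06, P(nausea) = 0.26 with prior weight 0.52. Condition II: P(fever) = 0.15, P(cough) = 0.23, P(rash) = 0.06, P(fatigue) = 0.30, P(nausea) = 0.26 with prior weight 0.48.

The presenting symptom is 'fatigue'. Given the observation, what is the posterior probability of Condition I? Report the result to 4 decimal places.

0.1781

By Bayes' theorem, P(k | x) = w_k f_k(x) / Σ_j w_j f_j(x).
Evaluate each component's likelihood at the observed value:
  L_I = P(fatigue | comp) = 0.06
  L_II = P(fatigue | comp) = 0.30
Prior × likelihood for each component:
  w_I·L_I = 0.52 × 0.06 = 0.0312
  w_II·L_II = 0.48 × 0.3 = 0.144
Sum: 0.0312 + 0.144 = 0.1752
P(Condition I | data) ≈ 0.1781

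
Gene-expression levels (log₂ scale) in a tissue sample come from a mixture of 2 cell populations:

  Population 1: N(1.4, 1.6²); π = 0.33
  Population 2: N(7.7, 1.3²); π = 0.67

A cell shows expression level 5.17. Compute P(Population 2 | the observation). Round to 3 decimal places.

0.858

The responsibility of component k is P(Z=k) f_k(x) divided by Σ_j P(Z=j) f_j(x).
Component likelihoods at x = 5.17:
  p_1 = 0.0155313
  p_2 = 0.0461868
Unnormalised posteriors:
  P(Z=1)·p_1 = 0.33 × 0.0155313 = 0.00512532
  P(Z=2)·p_2 = 0.67 × 0.0461868 = 0.0309452
Denominator: 0.00512532 + 0.0309452 = 0.0360705
P(Population 2 | x) = 0.0309452 / 0.0360705 ≈ 0.858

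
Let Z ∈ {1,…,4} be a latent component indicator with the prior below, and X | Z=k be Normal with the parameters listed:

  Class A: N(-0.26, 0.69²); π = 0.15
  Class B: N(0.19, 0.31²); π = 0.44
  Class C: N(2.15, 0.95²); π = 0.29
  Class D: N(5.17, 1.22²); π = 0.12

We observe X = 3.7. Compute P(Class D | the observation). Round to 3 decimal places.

Posterior ∝ prior × likelihood, so P(k | x) ∝ π_k f_k(x); normalise over all components.
Evaluate each component's likelihood at the observed value:
  f_A = (1/(0.69·√(2π)))·exp(−(3.7−-0.26)²/(2·0.69²)) = 0.578177·exp(-16.46881) = 4.07144e-08
  f_B = (1/(0.31·√(2π)))·exp(−(3.7−0.19)²/(2·0.31²)) = 1.286911·exp(-64.10042) = 1.86677e-28
  f_C = (1/(0.95·√(2π)))·exp(−(3.7−2.15)²/(2·0.95²)) = 0.419939·exp(-1.33102) = 0.110951
  f_D = (1/(1.22·√(2π)))·exp(−(3.7−5.17)²/(2·1.22²)) = 0.327002·exp(-0.72591) = 0.15823
Unnormalised posteriors:
  π_A·f_A = 0.15 × 4.07144e-08 = 6.10716e-09
  π_B·f_B = 0.44 × 1.86677e-28 = 8.2138e-29
  π_C·f_C = 0.29 × 0.110951 = 0.0321757
  π_D·f_D = 0.12 × 0.15823 = 0.0189876
Marginal: 6.10716e-09 + 8.2138e-29 + 0.0321757 + 0.0189876 = 0.0511633
P(Class D | 3.7) ≈ 0.371

0.371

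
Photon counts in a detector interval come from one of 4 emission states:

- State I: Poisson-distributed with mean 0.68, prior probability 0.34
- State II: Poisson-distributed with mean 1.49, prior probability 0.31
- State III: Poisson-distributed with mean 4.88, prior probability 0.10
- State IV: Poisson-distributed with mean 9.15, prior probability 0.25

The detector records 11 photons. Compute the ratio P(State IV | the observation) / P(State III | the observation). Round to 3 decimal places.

Only the two components matter; the odds are (P(Z=i) f_i(x)) / (P(Z=j) f_j(x)).
Poisson probabilities:
  f_I = e^(−0.68)·0.68^11/11! = 1.82441e-10
  f_II = e^(−1.49)·1.49^11/11! = 4.53727e-07
  f_III = e^(−4.88)·4.88^11/11! = 0.00711386
  f_IV = e^(−9.15)·9.15^11/11! = 0.100157
Posterior odds = (P(Z=IV)·f_IV) / (P(Z=III)·f_III) = (0.25·0.100157) / (0.10·0.00711386) = 0.0250393 / 0.000711386 ≈ 35.198

35.198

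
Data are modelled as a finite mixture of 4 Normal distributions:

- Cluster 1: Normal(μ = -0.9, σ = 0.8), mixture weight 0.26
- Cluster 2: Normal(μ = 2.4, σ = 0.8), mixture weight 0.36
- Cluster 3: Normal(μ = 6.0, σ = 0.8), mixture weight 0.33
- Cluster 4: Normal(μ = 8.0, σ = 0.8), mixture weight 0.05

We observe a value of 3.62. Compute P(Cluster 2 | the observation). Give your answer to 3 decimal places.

Posterior ∝ prior × likelihood, so P(k | x) ∝ π_k f_k(x); normalise over all components.
Normal densities:
  f_1 = (1/(0.8·√(2π)))·exp(−(3.62−-0.9)²/(2·0.8²)) = 0.498678·exp(-15.96125) = 5.83361e-08
  f_2 = (1/(0.8·√(2π)))·exp(−(3.62−2.4)²/(2·0.8²)) = 0.498678·exp(-1.16281) = 0.15589
  f_3 = (1/(0.8·√(2π)))·exp(−(3.62−6.0)²/(2·0.8²)) = 0.498678·exp(-4.42531) = 0.00596941
  f_4 = (1/(0.8·√(2π)))·exp(−(3.62−8.0)²/(2·0.8²)) = 0.498678·exp(-14.98781) = 1.54417e-07
Unnormalised posteriors:
  π_1·f_1 = 0.26 × 5.83361e-08 = 1.51674e-08
  π_2·f_2 = 0.36 × 0.15589 = 0.0561202
  π_3·f_3 = 0.33 × 0.00596941 = 0.0019699
  π_4·f_4 = 0.05 × 1.54417e-07 = 7.72086e-09
Evidence: 1.51674e-08 + 0.0561202 + 0.0019699 + 7.72086e-09 = 0.0580902
P(Cluster 2 | 3.62) ≈ 0.966

0.966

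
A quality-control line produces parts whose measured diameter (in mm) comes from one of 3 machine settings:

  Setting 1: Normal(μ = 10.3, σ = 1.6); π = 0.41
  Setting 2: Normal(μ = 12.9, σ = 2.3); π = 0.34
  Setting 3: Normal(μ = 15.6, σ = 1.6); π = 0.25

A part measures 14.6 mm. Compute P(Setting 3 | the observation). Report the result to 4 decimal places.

0.5184

Apply Bayes' rule: the posterior for each component is proportional to its prior times its likelihood at x.
Normal densities:
  f_1 = (1/(1.6·√(2π)))·exp(−(14.6−10.3)²/(2·1.6²)) = 0.249339·exp(-3.61133) = 0.00673613
  f_2 = (1/(2.3·√(2π)))·exp(−(14.6−12.9)²/(2·2.3²)) = 0.173453·exp(-0.27316) = 0.131993
  f_3 = (1/(1.6·√(2π)))·exp(−(14.6−15.6)²/(2·1.6²)) = 0.249339·exp(-0.19531) = 0.205101
Unnormalised posteriors:
  P(Z=1)·f_1 = 0.41 × 0.00673613 = 0.00276181
  P(Z=2)·f_2 = 0.34 × 0.131993 = 0.0448777
  P(Z=3)·f_3 = 0.25 × 0.205101 = 0.0512752
Sum: 0.00276181 + 0.0448777 + 0.0512752 = 0.0989147
So the posterior for Setting 3 is 0.0512752 / 0.0989147 ≈ 0.5184.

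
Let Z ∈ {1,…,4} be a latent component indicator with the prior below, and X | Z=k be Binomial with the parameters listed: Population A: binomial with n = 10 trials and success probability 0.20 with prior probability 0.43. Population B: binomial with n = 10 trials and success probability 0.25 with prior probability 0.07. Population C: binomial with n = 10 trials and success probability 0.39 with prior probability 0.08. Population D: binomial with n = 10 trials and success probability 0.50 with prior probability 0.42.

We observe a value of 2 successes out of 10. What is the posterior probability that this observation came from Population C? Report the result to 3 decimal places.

P(component k | x) = w_k·f_k(x) / marginal(x), where marginal(x) = Σ_j w_j·f_j(x).
Component likelihoods at x = 2 successes out of 10:
  p_A = C(10,2)·0.20^2·0.80^8 = 45·0.04·0.167772 = 0.30199
  p_B = C(10,2)·0.25^2·0.75^8 = 45·0.0625·0.100113 = 0.281568
  p_C = C(10,2)·0.39^2·0.61^8 = 45·0.1521·0.0191707 = 0.131214
  p_D = C(10,2)·0.50^2·0.50^8 = 45·0.25·0.00390625 = 0.0439453
Multiply by the mixture weights:
  w_A·p_A = 0.43 × 0.30199 = 0.129856
  w_B·p_B = 0.07 × 0.281568 = 0.0197097
  w_C·p_C = 0.08 × 0.131214 = 0.0104971
  w_D·p_D = 0.42 × 0.0439453 = 0.018457
Denominator: 0.129856 + 0.0197097 + 0.0104971 + 0.018457 = 0.17852
P(Population C | the observation) = 0.0104971 / 0.17852 ≈ 0.059

0.059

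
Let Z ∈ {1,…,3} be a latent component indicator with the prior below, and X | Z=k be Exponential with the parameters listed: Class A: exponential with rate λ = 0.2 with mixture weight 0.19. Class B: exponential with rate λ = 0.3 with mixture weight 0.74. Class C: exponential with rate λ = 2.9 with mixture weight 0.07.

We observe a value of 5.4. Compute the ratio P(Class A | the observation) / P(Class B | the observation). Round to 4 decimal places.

0.2937

Posterior odds = (π_i f_i(x)) / (π_j f_j(x)); the normalising sum cancels.
Evaluate each component's likelihood at the observed value:
  f_A = 0.0679191
  f_B = 0.0593696
  f_C = 4.58507e-07
Posterior odds = (π_A·f_A) / (π_B·f_B) = (0.19·0.0679191) / (0.74·0.0593696) = 0.0129046 / 0.0439335 ≈ 0.2937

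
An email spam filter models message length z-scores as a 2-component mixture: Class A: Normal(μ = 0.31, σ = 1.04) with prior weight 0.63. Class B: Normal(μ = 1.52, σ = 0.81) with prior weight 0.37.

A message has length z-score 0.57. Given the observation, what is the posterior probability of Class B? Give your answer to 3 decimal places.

0.281

Posterior ∝ prior × likelihood, so P(k | x) ∝ P(Z=k) f_k(x); normalise over all components.
Component likelihoods at x = 0.57:
  L_A = 0.371796
  L_B = 0.247587
Unnormalised posteriors:
  P(Z=A)·L_A = 0.63 × 0.371796 = 0.234232
  P(Z=B)·L_B = 0.37 × 0.247587 = 0.0916071
Marginal: 0.234232 + 0.0916071 = 0.325839
P(Class B | the observation) ≈ 0.281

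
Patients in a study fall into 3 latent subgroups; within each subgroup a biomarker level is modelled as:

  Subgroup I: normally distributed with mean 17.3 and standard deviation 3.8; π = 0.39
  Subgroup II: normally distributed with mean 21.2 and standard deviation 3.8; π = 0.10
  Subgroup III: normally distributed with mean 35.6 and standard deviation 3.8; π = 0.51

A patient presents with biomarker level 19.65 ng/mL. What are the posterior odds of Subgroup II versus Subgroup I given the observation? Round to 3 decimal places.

0.286

Since P(k|x) ∝ π_k f_k(x), the posterior odds are π_i f_i(x) / (π_j f_j(x)).
Normal densities:
  p_I = 0.0867121
  p_II = 0.0966046
  p_III = 1.56837e-05
Odds = (0.10/0.39) × (0.0966046/0.0867121) = 0.25641 × 1.11408 ≈ 0.286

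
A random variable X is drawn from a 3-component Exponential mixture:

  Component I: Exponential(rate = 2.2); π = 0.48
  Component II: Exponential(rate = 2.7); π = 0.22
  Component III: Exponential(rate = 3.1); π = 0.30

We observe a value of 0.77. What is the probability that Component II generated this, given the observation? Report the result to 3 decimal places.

P(component k | x) = P(Z=k)·f_k(x) / marginal(x), where marginal(x) = Σ_j P(Z=j)·f_j(x).
Component likelihoods at x = 0.77:
  L_I = 2.2·e^(−2.2·0.77) = 2.2·e^(−1.6940) = 0.404322
  L_II = 2.7·e^(−2.7·0.77) = 2.7·e^(−2.0790) = 0.337649
  L_III = 3.1·e^(−3.1·0.77) = 3.1·e^(−2.3870) = 0.284905
Multiply by the mixture weights:
  P(Z=I)·L_I = 0.48 × 0.404322 = 0.194075
  P(Z=II)·L_II = 0.22 × 0.337649 = 0.0742828
  P(Z=III)·L_III = 0.30 × 0.284905 = 0.0854716
Sum: 0.194075 + 0.0742828 + 0.0854716 = 0.353829
Responsibility of Component II: 0.0742828 / 0.353829 ≈ 0.210

0.210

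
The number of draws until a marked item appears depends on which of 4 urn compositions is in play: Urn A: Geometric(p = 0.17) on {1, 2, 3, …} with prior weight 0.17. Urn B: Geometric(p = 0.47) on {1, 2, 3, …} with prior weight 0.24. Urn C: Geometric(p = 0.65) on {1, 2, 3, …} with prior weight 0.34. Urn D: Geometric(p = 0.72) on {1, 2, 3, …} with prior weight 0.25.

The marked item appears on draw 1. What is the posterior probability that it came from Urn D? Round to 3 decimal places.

Apply Bayes' rule: the posterior for each component is proportional to its prior times its likelihood at x.
Component likelihoods at x = 1:
  f_A = 0.17·(1−0.17)^0 = 0.17·1 = 0.17
  f_B = 0.47·(1−0.47)^0 = 0.47·1 = 0.47
  f_C = 0.65·(1−0.65)^0 = 0.65·1 = 0.65
  f_D = 0.72·(1−0.72)^0 = 0.72·1 = 0.72
Multiply by the mixture weights:
  π_A·f_A = 0.17 × 0.17 = 0.0289
  π_B·f_B = 0.24 × 0.47 = 0.1128
  π_C·f_C = 0.34 × 0.65 = 0.221
  π_D·f_D = 0.25 × 0.72 = 0.18
Denominator: 0.0289 + 0.1128 + 0.221 + 0.18 = 0.5427
So the posterior for Urn D is 0.18 / 0.5427 ≈ 0.332.

0.332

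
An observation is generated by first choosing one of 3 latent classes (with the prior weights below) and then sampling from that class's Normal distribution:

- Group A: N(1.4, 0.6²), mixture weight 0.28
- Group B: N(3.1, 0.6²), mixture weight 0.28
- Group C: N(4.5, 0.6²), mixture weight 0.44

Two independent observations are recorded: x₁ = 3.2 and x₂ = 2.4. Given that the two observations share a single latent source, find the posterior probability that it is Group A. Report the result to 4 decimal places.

0.0055

The responsibility of component k is π_k f_k(x) divided by Σ_j π_j f_j(x).
Since both observations come from the same component, the likelihood for component k is f_k(x₁)·f_k(x₂).
  L_A = [(1/(0.6·√(2π)))·exp(−(3.2−1.4)²/(2·0.6²)) = 0.664904·exp(-4.50000) = 0.00738641] × [0.165795] = 0.00122463
  L_B = [(1/(0.6·√(2π)))·exp(−(3.2−3.1)²/(2·0.6²)) = 0.664904·exp(-0.01389) = 0.655733] × [0.336664] = 0.220762
  L_C = [(1/(0.6·√(2π)))·exp(−(3.2−4.5)²/(2·0.6²)) = 0.664904·exp(-2.34722) = 0.0635877] × [0.00145447] = 9.24865e-05
Unnormalised posteriors:
  π_A·L_A = 0.28 × 0.00122463 = 0.000342897
  π_B·L_B = 0.28 × 0.220762 = 0.0618133
  π_C·L_C = 0.44 × 9.24865e-05 = 4.06941e-05
Normaliser: 0.000342897 + 0.0618133 + 4.06941e-05 = 0.0621969
P(Group A | x₁, x₂) ≈ 0.0055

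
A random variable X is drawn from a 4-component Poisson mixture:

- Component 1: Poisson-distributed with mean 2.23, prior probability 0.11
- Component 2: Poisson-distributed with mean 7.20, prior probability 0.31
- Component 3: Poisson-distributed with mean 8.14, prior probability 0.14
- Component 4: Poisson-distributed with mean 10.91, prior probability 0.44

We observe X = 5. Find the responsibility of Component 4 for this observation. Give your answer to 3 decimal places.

0.159

The responsibility of component k is π_k f_k(x) divided by Σ_j π_j f_j(x).
Evaluate each component's likelihood at the observed value:
  f_1 = e^(−2.23)·2.23^5/5! = 0.0494159
  f_2 = e^(−7.20)·7.20^5/5! = 0.120382
  f_3 = e^(−8.14)·8.14^5/5! = 0.0868528
  f_4 = e^(−10.91)·10.91^5/5! = 0.0235391
Weight by the priors:
  π_1·f_1 = 0.11 × 0.0494159 = 0.00543574
  π_2·f_2 = 0.31 × 0.120382 = 0.0373184
  π_3·f_3 = 0.14 × 0.0868528 = 0.0121594
  π_4·f_4 = 0.44 × 0.0235391 = 0.0103572
Evidence: 0.00543574 + 0.0373184 + 0.0121594 + 0.0103572 = 0.0652707
P(Component 4 | the observation) ≈ 0.159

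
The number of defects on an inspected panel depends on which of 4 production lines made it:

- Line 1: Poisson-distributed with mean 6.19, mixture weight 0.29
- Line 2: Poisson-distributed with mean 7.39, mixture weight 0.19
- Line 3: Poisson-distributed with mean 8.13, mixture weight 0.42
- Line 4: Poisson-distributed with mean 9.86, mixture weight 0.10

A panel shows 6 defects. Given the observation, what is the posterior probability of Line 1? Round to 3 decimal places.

Posterior ∝ prior × likelihood, so P(k | x) ∝ π_k f_k(x); normalise over all components.
Component likelihoods at x = 6 defects:
  p_1 = 0.160151
  p_2 = 0.139668
  p_3 = 0.11814
  p_4 = 0.0666477
Multiply by the mixture weights:
  π_1·p_1 = 0.29 × 0.160151 = 0.0464437
  π_2·p_2 = 0.19 × 0.139668 = 0.026537
  π_3·p_3 = 0.42 × 0.11814 = 0.0496188
  π_4·p_4 = 0.10 × 0.0666477 = 0.00666477
Evidence: 0.0464437 + 0.026537 + 0.0496188 + 0.00666477 = 0.129264
Responsibility of Line 1: 0.0464437 / 0.129264 ≈ 0.359

0.359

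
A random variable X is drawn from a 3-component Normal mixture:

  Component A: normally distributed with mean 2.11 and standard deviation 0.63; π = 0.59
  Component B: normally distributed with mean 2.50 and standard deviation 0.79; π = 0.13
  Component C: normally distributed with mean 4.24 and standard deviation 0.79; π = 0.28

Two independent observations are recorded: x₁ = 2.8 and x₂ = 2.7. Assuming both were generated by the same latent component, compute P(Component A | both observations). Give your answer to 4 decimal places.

0.7242

The responsibility of component k is π_k f_k(x) divided by Σ_j π_j f_j(x).
Since both observations come from the same component, the likelihood for component k is f_k(x₁)·f_k(x₂).
  f_A = [(1/(0.63·√(2π)))·exp(−(2.8−2.11)²/(2·0.63²)) = 0.633242·exp(-0.59977) = 0.347609] × [0.408433] = 0.141975
  f_B = [(1/(0.79·√(2π)))·exp(−(2.8−2.50)²/(2·0.79²)) = 0.504990·exp(-0.07210) = 0.46986] × [0.489064] = 0.229792
  f_C = [(1/(0.79·√(2π)))·exp(−(2.8−4.24)²/(2·0.79²)) = 0.504990·exp(-1.66127) = 0.0958962] × [0.0755295] = 0.00724299
Unnormalised posteriors:
  π_A·f_A = 0.59 × 0.141975 = 0.0837654
  π_B·f_B = 0.13 × 0.229792 = 0.0298729
  π_C·f_C = 0.28 × 0.00724299 = 0.00202804
Sum: 0.0837654 + 0.0298729 + 0.00202804 = 0.115666
P(Component A | data) = 0.0837654 / 0.115666 ≈ 0.7242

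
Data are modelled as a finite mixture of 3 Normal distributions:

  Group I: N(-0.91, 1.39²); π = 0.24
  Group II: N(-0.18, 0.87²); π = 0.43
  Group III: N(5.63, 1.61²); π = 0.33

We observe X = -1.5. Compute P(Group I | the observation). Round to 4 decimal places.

P(component k | x) = π_k·f_k(x) / marginal(x), where marginal(x) = Σ_j π_j·f_j(x).
Evaluate each component's likelihood at the observed value:
  f_I = 0.262284
  f_II = 0.145048
  f_III = 1.36565e-05
Prior × likelihood for each component:
  π_I·f_I = 0.24 × 0.262284 = 0.0629483
  π_II·f_II = 0.43 × 0.145048 = 0.0623709
  π_III·f_III = 0.33 × 1.36565e-05 = 4.50664e-06
Evidence: 0.0629483 + 0.0623709 + 4.50664e-06 = 0.125324
So the posterior for Group I is 0.0629483 / 0.125324 ≈ 0.5023.

0.5023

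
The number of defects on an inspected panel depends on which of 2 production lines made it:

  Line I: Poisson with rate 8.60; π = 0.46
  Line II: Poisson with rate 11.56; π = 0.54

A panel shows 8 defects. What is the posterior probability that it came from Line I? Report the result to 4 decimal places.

The responsibility of component k is P(Z=k) f_k(x) divided by Σ_j P(Z=j) f_j(x).
Evaluate each component's likelihood at the observed value:
  L_I = e^(−8.60)·8.60^8/8! = 0.136626
  L_II = e^(−11.56)·11.56^8/8! = 0.0754567
Multiply by the mixture weights:
  P(Z=I)·L_I = 0.46 × 0.136626 = 0.0628481
  P(Z=II)·L_II = 0.54 × 0.0754567 = 0.0407466
Denominator: 0.0628481 + 0.0407466 = 0.103595
P(Line I | the observation) = 0.0628481 / 0.103595 ≈ 0.6067

0.6067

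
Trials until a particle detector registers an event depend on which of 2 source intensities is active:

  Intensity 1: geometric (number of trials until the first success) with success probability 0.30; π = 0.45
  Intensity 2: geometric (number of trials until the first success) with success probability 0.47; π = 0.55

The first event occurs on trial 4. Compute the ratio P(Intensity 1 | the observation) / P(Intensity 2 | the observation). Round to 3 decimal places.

1.203

Posterior odds = (π_i f_i(x)) / (π_j f_j(x)); the normalising sum cancels.
Evaluate each component's likelihood at the observed value:
  p_1 = 0.1029
  p_2 = 0.0699722
Odds = (0.45/0.55) × (0.1029/0.0699722) = 0.818182 × 1.47058 ≈ 1.203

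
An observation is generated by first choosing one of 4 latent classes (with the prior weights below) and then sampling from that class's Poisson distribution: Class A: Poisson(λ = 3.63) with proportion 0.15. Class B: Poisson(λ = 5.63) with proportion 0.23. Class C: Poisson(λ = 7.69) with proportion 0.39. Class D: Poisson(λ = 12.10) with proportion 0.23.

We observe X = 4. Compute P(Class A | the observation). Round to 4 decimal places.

P(component k | x) = P(Z=k)·f_k(x) / marginal(x), where marginal(x) = Σ_j P(Z=j)·f_j(x).
Component likelihoods at x = 4:
  p_A = 0.191834
  p_B = 0.150226
  p_C = 0.0666453
  p_D = 0.00496555
Multiply by the mixture weights:
  P(Z=A)·p_A = 0.15 × 0.191834 = 0.0287751
  P(Z=B)·p_B = 0.23 × 0.150226 = 0.0345519
  P(Z=C)·p_C = 0.39 × 0.0666453 = 0.0259917
  P(Z=D)·p_D = 0.23 × 0.00496555 = 0.00114208
Sum: 0.0287751 + 0.0345519 + 0.0259917 + 0.00114208 = 0.0904608
P(Class A | the observation) = 0.0287751 / 0.0904608 ≈ 0.3181

0.3181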